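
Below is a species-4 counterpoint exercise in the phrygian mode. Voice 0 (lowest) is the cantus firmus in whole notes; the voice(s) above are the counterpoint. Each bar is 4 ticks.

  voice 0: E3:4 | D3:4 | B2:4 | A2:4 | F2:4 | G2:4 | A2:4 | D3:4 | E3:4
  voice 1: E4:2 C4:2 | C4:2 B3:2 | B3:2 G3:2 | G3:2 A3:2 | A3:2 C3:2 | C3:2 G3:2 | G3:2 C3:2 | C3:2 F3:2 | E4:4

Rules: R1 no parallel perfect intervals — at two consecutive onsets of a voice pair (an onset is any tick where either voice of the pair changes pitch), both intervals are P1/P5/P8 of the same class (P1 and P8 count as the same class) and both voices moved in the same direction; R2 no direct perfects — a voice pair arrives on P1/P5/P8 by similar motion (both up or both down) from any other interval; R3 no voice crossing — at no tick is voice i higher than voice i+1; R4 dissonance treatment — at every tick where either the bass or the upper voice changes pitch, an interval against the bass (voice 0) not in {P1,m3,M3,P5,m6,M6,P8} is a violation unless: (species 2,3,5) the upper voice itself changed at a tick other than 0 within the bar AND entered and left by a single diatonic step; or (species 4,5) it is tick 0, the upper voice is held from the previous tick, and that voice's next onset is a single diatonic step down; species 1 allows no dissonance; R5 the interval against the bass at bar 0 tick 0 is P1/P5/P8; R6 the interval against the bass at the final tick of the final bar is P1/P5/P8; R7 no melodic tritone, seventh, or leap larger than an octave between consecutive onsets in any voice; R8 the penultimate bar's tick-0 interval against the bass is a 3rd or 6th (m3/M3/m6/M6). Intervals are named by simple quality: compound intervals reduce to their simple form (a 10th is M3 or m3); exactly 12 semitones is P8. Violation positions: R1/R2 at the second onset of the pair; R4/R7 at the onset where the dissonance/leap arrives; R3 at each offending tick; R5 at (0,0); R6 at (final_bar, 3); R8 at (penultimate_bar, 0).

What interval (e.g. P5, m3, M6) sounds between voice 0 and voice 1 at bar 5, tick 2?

P8

voice 0=G2 voice 1=G3 -> P8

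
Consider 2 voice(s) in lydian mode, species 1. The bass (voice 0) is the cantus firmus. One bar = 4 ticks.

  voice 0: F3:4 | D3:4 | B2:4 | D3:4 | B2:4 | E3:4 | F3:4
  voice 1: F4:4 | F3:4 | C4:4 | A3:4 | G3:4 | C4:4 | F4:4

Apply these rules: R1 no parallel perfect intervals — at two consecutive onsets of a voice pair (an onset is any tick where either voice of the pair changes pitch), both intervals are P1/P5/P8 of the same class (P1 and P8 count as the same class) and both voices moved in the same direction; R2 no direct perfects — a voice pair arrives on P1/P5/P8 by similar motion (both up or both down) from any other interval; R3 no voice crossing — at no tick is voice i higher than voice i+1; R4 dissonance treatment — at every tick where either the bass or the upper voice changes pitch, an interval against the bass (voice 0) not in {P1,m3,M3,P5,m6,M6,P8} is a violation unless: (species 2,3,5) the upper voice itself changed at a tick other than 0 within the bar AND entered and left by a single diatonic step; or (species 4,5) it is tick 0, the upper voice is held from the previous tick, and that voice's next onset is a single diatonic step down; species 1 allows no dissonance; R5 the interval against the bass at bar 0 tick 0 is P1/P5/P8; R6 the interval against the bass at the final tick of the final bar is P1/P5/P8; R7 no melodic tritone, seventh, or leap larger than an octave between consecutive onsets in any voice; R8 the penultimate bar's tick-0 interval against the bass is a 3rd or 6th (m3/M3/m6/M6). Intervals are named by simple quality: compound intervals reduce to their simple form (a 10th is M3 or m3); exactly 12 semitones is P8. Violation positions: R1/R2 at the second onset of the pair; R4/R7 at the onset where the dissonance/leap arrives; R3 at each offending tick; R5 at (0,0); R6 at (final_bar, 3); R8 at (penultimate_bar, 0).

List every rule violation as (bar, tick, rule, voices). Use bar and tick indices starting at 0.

bar 0: v0=F3 v1=F4 downbeat P8
bar 1: v0=D3 v1=F3 downbeat m3
bar 2: v0=B2 v1=C4 downbeat m2
bar 3: v0=D3 v1=A3 downbeat P5
bar 4: v0=B2 v1=G3 downbeat m6
bar 5: v0=E3 v1=C4 downbeat m6
bar 6: v0=F3 v1=F4 downbeat P8
  -> R4 @ bar 2 tick 0 v(0, 1): B2/C4 m2 untreated
  -> R2 @ bar 6 tick 0 v(0, 1): E3/C4 m6 -> F3/F4 P8 similar

(2, 0, R4, (0, 1))
(6, 0, R2, (0, 1))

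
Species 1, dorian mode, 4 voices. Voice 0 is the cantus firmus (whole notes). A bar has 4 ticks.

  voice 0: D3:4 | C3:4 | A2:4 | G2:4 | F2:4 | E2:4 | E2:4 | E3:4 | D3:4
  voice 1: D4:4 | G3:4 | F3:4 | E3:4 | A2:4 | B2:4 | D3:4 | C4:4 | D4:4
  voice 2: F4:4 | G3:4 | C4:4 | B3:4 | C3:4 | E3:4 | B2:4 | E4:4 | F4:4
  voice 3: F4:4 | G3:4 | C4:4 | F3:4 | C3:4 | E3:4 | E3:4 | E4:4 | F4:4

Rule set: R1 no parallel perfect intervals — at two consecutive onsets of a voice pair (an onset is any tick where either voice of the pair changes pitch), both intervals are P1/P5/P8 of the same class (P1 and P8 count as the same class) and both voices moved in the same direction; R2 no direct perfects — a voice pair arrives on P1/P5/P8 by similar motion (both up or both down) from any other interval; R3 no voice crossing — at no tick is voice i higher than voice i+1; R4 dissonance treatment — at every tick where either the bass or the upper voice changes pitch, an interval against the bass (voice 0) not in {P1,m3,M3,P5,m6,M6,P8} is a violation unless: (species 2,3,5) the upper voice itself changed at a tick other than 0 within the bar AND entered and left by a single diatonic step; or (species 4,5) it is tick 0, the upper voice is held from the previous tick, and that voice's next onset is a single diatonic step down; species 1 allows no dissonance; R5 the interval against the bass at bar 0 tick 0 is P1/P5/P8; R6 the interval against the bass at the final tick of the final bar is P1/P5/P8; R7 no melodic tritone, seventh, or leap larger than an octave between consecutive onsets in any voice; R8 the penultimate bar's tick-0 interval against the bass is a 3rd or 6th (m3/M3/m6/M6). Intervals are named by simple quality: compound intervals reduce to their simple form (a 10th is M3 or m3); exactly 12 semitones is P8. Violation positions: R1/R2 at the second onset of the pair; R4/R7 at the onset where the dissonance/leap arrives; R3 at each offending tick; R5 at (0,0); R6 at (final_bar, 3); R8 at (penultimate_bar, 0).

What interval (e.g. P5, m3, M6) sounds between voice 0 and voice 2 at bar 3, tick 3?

M3

voice 0=G2 voice 2=B3 -> M3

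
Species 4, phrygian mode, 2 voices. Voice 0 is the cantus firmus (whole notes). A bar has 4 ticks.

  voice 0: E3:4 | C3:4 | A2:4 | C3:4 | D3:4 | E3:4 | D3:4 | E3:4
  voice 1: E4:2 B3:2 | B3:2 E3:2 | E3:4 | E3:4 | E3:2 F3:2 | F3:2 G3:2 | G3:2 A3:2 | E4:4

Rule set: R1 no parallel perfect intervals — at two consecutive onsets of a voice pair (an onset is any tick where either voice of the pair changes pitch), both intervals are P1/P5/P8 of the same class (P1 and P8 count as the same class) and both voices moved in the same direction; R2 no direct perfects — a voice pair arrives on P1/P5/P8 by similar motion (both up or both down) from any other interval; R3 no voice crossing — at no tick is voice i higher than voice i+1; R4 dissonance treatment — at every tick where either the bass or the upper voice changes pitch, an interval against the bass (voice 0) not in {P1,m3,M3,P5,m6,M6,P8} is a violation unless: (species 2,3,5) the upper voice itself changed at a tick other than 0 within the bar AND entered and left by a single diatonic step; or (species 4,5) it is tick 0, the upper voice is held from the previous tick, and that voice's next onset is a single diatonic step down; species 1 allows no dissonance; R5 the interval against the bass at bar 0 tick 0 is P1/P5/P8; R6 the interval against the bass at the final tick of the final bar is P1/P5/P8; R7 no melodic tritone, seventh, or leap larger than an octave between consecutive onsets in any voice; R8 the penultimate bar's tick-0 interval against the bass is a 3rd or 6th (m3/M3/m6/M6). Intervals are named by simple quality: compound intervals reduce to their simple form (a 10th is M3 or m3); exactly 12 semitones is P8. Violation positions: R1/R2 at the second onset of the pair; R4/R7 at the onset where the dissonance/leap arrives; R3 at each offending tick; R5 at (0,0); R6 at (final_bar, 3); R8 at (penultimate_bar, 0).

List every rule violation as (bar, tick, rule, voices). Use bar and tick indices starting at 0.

(1, 0, R4, (0, 1))
(4, 0, R4, (0, 1))
(5, 0, R4, (0, 1))
(6, 0, R4, (0, 1))
(6, 0, R8, (0, 1))
(7, 0, R2, (0, 1))

bar 0: v0=E3 v1=E4 downbeat P8
bar 1: v0=C3 v1=B3 downbeat M7
bar 2: v0=A2 v1=E3 downbeat P5
bar 3: v0=C3 v1=E3 downbeat M3
bar 4: v0=D3 v1=E3 downbeat M2
bar 5: v0=E3 v1=F3 downbeat m2
bar 6: v0=D3 v1=G3 downbeat P4
bar 7: v0=E3 v1=E4 downbeat P8
  -> R4 @ bar 1 tick 0 v(0, 1): C3/B3 M7 untreated
  -> R4 @ bar 4 tick 0 v(0, 1): D3/E3 M2 untreated
  -> R4 @ bar 5 tick 0 v(0, 1): E3/F3 m2 untreated
  -> R4 @ bar 6 tick 0 v(0, 1): D3/G3 P4 untreated
  -> R8 @ bar 6 tick 0 v(0, 1): penult P4 not 3rd/6th
  -> R2 @ bar 7 tick 0 v(0, 1): D3/A3 P5 -> E3/E4 P8 similar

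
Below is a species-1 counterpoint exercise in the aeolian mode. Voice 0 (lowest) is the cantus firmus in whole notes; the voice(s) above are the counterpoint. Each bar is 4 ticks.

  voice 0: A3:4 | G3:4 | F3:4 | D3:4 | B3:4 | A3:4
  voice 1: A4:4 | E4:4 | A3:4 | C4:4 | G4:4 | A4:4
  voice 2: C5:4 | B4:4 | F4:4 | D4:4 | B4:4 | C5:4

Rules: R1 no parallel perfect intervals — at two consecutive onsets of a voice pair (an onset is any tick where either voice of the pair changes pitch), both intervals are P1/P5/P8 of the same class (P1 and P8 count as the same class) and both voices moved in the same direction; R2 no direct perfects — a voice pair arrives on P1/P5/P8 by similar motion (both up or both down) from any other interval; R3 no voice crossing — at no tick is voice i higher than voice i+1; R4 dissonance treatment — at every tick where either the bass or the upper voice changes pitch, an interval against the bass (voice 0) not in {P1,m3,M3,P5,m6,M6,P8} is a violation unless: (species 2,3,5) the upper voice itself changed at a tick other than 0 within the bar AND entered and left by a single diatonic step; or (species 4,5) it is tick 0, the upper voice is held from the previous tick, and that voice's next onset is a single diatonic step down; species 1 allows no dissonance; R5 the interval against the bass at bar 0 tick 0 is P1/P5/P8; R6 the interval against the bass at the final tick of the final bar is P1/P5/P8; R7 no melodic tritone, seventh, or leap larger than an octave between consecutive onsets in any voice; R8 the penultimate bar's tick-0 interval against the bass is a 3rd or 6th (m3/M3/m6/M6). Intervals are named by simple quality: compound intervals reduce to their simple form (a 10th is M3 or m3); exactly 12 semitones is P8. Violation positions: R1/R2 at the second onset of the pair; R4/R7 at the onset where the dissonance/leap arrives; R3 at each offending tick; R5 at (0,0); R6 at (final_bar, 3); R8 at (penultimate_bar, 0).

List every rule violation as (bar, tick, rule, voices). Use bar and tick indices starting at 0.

bar 0: v0=A3 v1=A4 v2=C5 downbeat m3
bar 1: v0=G3 v1=E4 v2=B4 downbeat M3
bar 2: v0=F3 v1=A3 v2=F4 downbeat P8
bar 3: v0=D3 v1=C4 v2=D4 downbeat P8
bar 4: v0=B3 v1=G4 v2=B4 downbeat P8
bar 5: v0=A3 v1=A4 v2=C5 downbeat m3
  -> R5 @ bar 0 tick 0 v(0, 2): opens on m3
  -> R2 @ bar 1 tick 0 v(1, 2): A4/C5 m3 -> E4/B4 P5 similar
  -> R2 @ bar 2 tick 0 v(0, 2): G3/B4 M3 -> F3/F4 P8 similar
  -> R7 @ bar 2 tick 0 v(2,): B4->F4 leap 6st
  -> R1 @ bar 3 tick 0 v(0, 2): F3/F4 P8 -> D3/D4 P8 similar
  -> R4 @ bar 3 tick 0 v(0, 1): D3/C4 m7 untreated
  -> R1 @ bar 4 tick 0 v(0, 2): D3/D4 P8 -> B3/B4 P8 similar
  -> R8 @ bar 4 tick 0 v(0, 2): penult P8 not 3rd/6th
  -> R6 @ bar 5 tick 3 v(0, 2): closes on m3

(0, 0, R5, (0, 2))
(1, 0, R2, (1, 2))
(2, 0, R2, (0, 2))
(2, 0, R7, (2,))
(3, 0, R1, (0, 2))
(3, 0, R4, (0, 1))
(4, 0, R1, (0, 2))
(4, 0, R8, (0, 2))
(5, 3, R6, (0, 2))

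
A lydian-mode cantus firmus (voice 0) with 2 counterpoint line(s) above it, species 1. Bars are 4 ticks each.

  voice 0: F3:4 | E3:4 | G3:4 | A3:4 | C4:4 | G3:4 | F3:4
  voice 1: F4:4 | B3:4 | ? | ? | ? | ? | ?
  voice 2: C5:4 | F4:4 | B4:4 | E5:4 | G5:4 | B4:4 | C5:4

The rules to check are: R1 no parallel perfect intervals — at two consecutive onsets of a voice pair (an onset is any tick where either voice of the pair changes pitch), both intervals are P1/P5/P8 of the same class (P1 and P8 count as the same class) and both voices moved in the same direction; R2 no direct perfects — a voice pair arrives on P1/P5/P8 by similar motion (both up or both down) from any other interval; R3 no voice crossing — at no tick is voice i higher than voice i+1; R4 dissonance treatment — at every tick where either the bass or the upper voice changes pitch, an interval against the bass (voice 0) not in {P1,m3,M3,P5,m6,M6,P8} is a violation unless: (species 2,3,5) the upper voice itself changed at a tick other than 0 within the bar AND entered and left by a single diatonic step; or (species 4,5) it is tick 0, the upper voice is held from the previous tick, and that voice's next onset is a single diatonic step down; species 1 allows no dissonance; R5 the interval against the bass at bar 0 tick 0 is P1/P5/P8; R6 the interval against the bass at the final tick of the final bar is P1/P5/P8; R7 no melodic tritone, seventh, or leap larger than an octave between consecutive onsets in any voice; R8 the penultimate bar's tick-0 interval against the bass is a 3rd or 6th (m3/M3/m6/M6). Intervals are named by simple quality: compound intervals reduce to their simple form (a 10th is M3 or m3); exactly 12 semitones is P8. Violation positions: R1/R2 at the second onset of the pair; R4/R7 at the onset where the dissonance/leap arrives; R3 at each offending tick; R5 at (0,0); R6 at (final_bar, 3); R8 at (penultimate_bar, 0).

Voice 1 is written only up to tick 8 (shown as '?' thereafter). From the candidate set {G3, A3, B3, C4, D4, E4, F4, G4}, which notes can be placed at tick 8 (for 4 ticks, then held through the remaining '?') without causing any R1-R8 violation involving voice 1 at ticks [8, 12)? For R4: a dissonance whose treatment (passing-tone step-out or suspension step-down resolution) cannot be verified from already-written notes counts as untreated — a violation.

G3: legal
A3: violates R4
B3: legal
C4: violates R4
D4: violates R1
E4: violates R2
F4: violates R4,R7
G4: violates R2

{B3, G3}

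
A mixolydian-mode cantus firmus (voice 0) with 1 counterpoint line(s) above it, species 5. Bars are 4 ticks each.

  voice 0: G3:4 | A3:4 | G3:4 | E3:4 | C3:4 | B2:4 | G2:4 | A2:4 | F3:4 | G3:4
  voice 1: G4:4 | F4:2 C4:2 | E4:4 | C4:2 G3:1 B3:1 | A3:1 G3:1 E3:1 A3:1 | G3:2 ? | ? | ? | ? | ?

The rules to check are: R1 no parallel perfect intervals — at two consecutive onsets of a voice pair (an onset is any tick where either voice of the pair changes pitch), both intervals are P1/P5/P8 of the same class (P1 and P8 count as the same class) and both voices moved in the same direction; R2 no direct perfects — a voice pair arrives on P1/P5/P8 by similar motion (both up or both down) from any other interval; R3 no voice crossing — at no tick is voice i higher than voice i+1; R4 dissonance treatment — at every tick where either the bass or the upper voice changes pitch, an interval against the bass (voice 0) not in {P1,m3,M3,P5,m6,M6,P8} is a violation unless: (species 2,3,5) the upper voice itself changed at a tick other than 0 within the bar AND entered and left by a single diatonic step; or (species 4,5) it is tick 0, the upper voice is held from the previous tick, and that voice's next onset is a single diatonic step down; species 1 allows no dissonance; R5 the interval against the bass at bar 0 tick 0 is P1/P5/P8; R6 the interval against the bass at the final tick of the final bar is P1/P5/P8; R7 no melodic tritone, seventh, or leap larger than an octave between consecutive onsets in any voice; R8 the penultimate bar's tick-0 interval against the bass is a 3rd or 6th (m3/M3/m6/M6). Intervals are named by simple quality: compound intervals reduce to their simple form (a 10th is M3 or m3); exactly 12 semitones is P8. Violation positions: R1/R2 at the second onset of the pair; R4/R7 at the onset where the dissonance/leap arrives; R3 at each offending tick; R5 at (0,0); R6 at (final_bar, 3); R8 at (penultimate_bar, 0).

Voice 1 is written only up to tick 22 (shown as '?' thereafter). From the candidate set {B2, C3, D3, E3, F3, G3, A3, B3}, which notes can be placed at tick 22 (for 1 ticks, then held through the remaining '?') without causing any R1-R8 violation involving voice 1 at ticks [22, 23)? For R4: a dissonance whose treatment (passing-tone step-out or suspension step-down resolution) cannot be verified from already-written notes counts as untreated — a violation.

{B2, B3, D3, G3}

B2: legal
C3: violates R4
D3: legal
E3: violates R4
F3: violates R4
G3: legal
A3: violates R4
B3: legal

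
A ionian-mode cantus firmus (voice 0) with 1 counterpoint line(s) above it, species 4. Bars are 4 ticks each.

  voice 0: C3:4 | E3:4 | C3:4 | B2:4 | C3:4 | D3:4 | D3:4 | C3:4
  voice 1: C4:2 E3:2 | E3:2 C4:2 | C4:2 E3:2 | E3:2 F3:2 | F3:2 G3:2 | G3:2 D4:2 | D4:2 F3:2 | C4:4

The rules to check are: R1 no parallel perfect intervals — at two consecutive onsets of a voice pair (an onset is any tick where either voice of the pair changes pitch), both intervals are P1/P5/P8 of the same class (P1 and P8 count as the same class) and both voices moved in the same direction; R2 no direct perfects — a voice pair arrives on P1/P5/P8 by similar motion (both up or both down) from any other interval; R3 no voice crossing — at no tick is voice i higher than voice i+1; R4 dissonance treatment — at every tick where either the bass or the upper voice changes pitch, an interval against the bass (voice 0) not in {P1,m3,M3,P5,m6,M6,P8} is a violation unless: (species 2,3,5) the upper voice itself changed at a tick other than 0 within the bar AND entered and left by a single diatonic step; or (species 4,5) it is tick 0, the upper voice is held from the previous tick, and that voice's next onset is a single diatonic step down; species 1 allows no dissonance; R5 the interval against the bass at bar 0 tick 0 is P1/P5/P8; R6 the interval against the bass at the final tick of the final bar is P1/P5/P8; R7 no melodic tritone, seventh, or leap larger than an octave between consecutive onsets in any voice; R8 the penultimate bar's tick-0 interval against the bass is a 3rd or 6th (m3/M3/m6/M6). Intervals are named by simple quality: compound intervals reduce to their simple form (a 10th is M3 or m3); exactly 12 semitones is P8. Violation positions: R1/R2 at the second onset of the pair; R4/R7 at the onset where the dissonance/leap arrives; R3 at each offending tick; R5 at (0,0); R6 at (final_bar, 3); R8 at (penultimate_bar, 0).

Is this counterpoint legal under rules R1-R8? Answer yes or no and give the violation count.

bar 0: v0=C3 v1=C4 (P8)
bar 1: v0=E3 v1=E3 (P1)
bar 2: v0=C3 v1=C4 (P8)
bar 3: v0=B2 v1=E3 (P4)
bar 4: v0=C3 v1=F3 (P4)
bar 5: v0=D3 v1=G3 (P4)
bar 6: v0=D3 v1=D4 (P8)
bar 7: v0=C3 v1=C4 (P8)
  R4 @ bar3.0: B2/E3 P4 untreated
  R4 @ bar3.2: B2/F3 TT untreated
  R4 @ bar4.0: C3/F3 P4 untreated
  R4 @ bar5.0: D3/G3 P4 untreated
  R8 @ bar6.0: penult P8 not 3rd/6th

No (5 violations)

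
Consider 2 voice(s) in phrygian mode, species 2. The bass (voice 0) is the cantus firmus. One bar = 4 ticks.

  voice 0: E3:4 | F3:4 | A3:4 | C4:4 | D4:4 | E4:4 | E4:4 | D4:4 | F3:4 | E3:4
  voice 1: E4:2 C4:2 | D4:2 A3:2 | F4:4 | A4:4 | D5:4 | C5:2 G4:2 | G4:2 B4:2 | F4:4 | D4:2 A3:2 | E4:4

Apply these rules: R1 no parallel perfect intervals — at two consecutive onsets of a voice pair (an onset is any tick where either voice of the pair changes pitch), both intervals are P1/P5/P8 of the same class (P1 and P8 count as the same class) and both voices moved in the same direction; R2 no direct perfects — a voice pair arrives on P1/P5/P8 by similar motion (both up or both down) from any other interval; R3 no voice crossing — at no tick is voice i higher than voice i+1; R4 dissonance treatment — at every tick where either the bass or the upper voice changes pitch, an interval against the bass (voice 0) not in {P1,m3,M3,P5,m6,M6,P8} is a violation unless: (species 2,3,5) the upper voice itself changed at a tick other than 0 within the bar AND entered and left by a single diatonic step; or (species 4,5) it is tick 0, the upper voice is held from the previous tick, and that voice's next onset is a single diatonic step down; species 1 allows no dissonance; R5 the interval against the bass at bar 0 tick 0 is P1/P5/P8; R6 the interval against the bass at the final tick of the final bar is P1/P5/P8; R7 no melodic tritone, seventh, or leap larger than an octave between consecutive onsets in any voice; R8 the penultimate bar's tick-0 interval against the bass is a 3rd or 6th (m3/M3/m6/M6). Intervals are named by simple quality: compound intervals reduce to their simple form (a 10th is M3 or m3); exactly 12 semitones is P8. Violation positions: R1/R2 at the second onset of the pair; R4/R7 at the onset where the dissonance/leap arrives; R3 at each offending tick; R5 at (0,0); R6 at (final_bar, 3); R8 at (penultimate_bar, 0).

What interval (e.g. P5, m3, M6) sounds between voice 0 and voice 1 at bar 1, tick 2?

voice 0=F3 voice 1=A3 -> M3

M3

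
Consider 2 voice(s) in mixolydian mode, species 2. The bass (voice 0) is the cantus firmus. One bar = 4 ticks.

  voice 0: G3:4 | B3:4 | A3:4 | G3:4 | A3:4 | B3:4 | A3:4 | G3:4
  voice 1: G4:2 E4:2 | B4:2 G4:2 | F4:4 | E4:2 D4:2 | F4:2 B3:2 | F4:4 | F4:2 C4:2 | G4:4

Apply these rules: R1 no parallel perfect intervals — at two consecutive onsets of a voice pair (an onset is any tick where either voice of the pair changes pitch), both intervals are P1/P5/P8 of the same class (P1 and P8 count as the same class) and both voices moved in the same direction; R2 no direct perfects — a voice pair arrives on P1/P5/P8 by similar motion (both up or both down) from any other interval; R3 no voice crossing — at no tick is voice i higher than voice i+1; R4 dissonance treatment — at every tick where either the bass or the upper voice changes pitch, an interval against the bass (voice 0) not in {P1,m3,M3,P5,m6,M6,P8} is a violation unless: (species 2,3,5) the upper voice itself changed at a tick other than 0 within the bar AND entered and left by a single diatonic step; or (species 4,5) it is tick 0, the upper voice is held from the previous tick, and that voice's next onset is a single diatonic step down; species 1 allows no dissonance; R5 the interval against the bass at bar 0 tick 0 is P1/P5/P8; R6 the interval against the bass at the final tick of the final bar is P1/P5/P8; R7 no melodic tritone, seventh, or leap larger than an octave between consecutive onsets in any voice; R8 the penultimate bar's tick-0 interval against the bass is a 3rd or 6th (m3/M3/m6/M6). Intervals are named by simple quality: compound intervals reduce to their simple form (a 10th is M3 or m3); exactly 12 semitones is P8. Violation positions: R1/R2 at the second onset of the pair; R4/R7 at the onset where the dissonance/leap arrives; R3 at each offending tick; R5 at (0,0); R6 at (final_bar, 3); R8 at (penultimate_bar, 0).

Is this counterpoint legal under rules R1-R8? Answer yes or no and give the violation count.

bar 0: v0=G3 v1=G4 (P8)
bar 1: v0=B3 v1=B4 (P8)
bar 2: v0=A3 v1=F4 (m6)
bar 3: v0=G3 v1=E4 (M6)
bar 4: v0=A3 v1=F4 (m6)
bar 5: v0=B3 v1=F4 (TT)
bar 6: v0=A3 v1=F4 (m6)
bar 7: v0=G3 v1=G4 (P8)
  R2 @ bar1.0: G3/E4 M6 -> B3/B4 P8 similar
  R4 @ bar4.2: A3/B3 M2 untreated
  R7 @ bar4.2: F4->B3 leap 6st
  R4 @ bar5.0: B3/F4 TT untreated
  R7 @ bar5.0: B3->F4 leap 6st

No (5 violations)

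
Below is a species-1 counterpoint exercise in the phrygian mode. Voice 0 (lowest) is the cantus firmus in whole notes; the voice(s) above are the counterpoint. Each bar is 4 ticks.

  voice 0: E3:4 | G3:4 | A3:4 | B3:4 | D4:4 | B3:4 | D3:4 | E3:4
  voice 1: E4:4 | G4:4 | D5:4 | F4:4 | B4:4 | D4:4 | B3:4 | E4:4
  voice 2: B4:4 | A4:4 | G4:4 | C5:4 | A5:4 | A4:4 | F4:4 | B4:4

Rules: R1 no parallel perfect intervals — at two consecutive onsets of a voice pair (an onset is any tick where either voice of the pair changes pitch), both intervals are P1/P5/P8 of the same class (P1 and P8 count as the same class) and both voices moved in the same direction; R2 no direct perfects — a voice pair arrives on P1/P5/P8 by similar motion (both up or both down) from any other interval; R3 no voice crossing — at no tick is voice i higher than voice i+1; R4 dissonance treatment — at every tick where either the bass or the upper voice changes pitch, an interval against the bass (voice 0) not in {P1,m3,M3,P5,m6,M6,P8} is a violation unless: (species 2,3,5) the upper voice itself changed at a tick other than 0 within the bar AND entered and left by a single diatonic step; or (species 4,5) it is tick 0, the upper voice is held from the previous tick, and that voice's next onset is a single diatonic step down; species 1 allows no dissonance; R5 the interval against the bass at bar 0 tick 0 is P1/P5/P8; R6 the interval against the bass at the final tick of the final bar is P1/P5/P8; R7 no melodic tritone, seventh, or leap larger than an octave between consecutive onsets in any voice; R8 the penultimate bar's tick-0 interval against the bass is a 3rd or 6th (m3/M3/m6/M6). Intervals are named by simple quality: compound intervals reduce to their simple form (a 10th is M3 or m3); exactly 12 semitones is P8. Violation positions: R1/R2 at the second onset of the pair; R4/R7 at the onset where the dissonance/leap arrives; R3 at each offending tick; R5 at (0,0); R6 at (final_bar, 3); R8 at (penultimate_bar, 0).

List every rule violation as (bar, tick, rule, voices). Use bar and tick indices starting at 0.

bar 0: v0=E3 v1=E4 v2=B4 downbeat P5
bar 1: v0=G3 v1=G4 v2=A4 downbeat M2
bar 2: v0=A3 v1=D5 v2=G4 downbeat m7
bar 3: v0=B3 v1=F4 v2=C5 downbeat m2
bar 4: v0=D4 v1=B4 v2=A5 downbeat P5
bar 5: v0=B3 v1=D4 v2=A4 downbeat m7
bar 6: v0=D3 v1=B3 v2=F4 downbeat m3
bar 7: v0=E3 v1=E4 v2=B4 downbeat P5
  -> R1 @ bar 1 tick 0 v(0, 1): E3/E4 P8 -> G3/G4 P8 similar
  -> R4 @ bar 1 tick 0 v(0, 2): G3/A4 M2 untreated
  -> R3 @ bar 2 tick 0 v(1, 2): D5 above G4
  -> R4 @ bar 2 tick 0 v(0, 1): A3/D5 P4 untreated
  -> R4 @ bar 2 tick 0 v(0, 2): A3/G4 m7 untreated
  -> R3 @ bar 2 tick 1 v(1, 2): D5 above G4
  -> R3 @ bar 2 tick 2 v(1, 2): D5 above G4
  -> R3 @ bar 2 tick 3 v(1, 2): D5 above G4
  -> R4 @ bar 3 tick 0 v(0, 1): B3/F4 TT untreated
  -> R4 @ bar 3 tick 0 v(0, 2): B3/C5 m2 untreated
  -> R2 @ bar 4 tick 0 v(0, 2): B3/C5 m2 -> D4/A5 P5 similar
  -> R7 @ bar 4 tick 0 v(1,): F4->B4 leap 6st
  -> R2 @ bar 5 tick 0 v(1, 2): B4/A5 m7 -> D4/A4 P5 similar
  -> R4 @ bar 5 tick 0 v(0, 2): B3/A4 m7 untreated
  -> R2 @ bar 7 tick 0 v(0, 1): D3/B3 M6 -> E3/E4 P8 similar
  -> R2 @ bar 7 tick 0 v(0, 2): D3/F4 m3 -> E3/B4 P5 similar
  -> R2 @ bar 7 tick 0 v(1, 2): B3/F4 TT -> E4/B4 P5 similar
  -> R7 @ bar 7 tick 0 v(2,): F4->B4 leap 6st

(1, 0, R1, (0, 1))
(1, 0, R4, (0, 2))
(2, 0, R3, (1, 2))
(2, 0, R4, (0, 1))
(2, 0, R4, (0, 2))
(2, 1, R3, (1, 2))
(2, 2, R3, (1, 2))
(2, 3, R3, (1, 2))
(3, 0, R4, (0, 1))
(3, 0, R4, (0, 2))
(4, 0, R2, (0, 2))
(4, 0, R7, (1,))
(5, 0, R2, (1, 2))
(5, 0, R4, (0, 2))
(7, 0, R2, (0, 1))
(7, 0, R2, (0, 2))
(7, 0, R2, (1, 2))
(7, 0, R7, (2,))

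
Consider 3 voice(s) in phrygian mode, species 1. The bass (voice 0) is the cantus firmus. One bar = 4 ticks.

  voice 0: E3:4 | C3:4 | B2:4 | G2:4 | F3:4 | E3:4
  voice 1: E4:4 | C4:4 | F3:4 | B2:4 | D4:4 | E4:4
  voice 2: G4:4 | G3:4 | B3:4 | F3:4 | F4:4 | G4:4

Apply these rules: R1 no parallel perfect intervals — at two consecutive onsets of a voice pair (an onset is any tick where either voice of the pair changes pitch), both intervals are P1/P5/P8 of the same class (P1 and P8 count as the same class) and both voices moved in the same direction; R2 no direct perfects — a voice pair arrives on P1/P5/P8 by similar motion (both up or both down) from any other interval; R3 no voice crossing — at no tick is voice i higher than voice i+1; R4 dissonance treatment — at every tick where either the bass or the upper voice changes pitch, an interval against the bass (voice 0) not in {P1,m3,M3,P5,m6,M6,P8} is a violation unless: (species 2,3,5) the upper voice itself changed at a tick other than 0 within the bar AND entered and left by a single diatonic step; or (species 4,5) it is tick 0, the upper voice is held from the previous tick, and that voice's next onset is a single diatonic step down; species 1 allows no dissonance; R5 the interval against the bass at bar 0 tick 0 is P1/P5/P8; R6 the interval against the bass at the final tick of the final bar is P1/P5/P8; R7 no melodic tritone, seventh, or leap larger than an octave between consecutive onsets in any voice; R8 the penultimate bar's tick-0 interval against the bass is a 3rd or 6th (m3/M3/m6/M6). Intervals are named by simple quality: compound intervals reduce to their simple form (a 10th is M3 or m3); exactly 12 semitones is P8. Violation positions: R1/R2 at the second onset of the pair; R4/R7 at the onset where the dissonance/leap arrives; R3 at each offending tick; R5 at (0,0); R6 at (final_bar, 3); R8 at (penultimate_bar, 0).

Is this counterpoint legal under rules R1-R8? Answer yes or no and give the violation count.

No (16 violations)

bar 0: v0=E3 v1=E4 v2=G4 (m3)
bar 1: v0=C3 v1=C4 v2=G3 (P5)
bar 2: v0=B2 v1=F3 v2=B3 (P8)
bar 3: v0=G2 v1=B2 v2=F3 (m7)
bar 4: v0=F3 v1=D4 v2=F4 (P8)
bar 5: v0=E3 v1=E4 v2=G4 (m3)
  R5 @ bar0.0: opens on m3
  R1 @ bar1.0: E3/E4 P8 -> C3/C4 P8 similar
  R2 @ bar1.0: E3/G4 m3 -> C3/G3 P5 similar
  R3 @ bar1.0: C4 above G3
  R3 @ bar1.1: C4 above G3
  R3 @ bar1.2: C4 above G3
  R3 @ bar1.3: C4 above G3
  R4 @ bar2.0: B2/F3 TT untreated
  R4 @ bar3.0: G2/F3 m7 untreated
  R7 @ bar3.0: F3->B2 leap 6st
  R7 @ bar3.0: B3->F3 leap 6st
  R2 @ bar4.0: G2/F3 m7 -> F3/F4 P8 similar
  R7 @ bar4.0: G2->F3 leap 10st
  R7 @ bar4.0: B2->D4 leap 15st
  R8 @ bar4.0: penult P8 not 3rd/6th
  R6 @ bar5.3: closes on m3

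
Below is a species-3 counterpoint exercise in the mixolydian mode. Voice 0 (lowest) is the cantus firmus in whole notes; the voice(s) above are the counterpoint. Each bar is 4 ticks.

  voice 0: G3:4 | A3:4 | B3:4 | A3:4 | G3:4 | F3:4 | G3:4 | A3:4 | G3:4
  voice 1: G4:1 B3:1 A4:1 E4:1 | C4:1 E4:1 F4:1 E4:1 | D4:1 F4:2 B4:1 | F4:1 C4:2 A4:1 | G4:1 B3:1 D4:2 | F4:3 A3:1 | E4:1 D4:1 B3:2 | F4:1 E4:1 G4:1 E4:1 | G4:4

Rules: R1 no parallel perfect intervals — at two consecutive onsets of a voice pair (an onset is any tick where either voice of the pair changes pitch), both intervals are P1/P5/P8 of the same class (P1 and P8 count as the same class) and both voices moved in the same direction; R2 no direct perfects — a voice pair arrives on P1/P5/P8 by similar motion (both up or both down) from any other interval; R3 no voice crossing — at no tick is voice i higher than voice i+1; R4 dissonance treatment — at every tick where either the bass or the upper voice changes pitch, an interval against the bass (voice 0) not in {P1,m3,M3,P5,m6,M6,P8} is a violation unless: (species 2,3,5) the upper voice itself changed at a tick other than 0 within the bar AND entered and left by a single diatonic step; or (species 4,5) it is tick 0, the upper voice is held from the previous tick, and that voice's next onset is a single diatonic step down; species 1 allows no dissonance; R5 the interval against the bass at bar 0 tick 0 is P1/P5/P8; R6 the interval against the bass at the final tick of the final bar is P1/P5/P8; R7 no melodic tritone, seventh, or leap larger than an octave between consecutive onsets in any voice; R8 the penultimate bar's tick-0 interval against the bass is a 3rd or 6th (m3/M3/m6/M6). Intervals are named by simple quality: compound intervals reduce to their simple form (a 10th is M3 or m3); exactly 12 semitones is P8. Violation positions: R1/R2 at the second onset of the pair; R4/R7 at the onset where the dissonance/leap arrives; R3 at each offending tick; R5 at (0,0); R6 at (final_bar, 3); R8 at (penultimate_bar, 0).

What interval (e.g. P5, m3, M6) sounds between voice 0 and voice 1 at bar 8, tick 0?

P8

voice 0=G3 voice 1=G4 -> P8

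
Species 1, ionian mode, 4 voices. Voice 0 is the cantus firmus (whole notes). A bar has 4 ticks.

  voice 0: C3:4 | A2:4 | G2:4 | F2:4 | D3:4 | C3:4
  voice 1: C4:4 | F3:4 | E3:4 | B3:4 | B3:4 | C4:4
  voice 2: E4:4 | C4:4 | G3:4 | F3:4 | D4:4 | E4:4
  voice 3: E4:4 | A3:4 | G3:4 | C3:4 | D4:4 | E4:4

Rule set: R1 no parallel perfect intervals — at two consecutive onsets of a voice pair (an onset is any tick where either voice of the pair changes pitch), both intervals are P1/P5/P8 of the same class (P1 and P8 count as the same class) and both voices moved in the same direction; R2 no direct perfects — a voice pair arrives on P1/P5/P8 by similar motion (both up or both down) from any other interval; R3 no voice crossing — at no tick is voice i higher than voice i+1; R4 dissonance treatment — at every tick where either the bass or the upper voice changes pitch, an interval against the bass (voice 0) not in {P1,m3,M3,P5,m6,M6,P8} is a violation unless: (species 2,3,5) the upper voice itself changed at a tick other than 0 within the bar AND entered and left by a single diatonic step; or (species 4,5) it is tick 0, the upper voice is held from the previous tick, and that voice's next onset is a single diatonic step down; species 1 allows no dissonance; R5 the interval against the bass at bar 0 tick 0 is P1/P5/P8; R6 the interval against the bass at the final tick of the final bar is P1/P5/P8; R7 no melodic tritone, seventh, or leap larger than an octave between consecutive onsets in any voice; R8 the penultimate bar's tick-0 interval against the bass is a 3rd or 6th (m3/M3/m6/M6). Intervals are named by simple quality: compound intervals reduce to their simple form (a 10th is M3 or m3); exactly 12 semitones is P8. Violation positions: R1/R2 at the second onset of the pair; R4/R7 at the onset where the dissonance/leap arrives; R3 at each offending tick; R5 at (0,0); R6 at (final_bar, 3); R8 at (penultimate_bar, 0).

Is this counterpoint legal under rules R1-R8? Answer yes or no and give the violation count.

No (31 violations)

bar 0: v0=C3 v1=C4 v2=E4 v3=E4 (M3)
bar 1: v0=A2 v1=F3 v2=C4 v3=A3 (P8)
bar 2: v0=G2 v1=E3 v2=G3 v3=G3 (P8)
bar 3: v0=F2 v1=B3 v2=F3 v3=C3 (P5)
bar 4: v0=D3 v1=B3 v2=D4 v3=D4 (P8)
bar 5: v0=C3 v1=C4 v2=E4 v3=E4 (M3)
  R5 @ bar0.0: opens on M3
  R5 @ bar0.0: opens on M3
  R2 @ bar1.0: C3/E4 M3 -> A2/A3 P8 similar
  R2 @ bar1.0: C4/E4 M3 -> F3/C4 P5 similar
  R3 @ bar1.0: C4 above A3
  R3 @ bar1.1: C4 above A3
  R3 @ bar1.2: C4 above A3
  R3 @ bar1.3: C4 above A3
  R1 @ bar2.0: A2/A3 P8 -> G2/G3 P8 similar
  R2 @ bar2.0: A2/C4 m3 -> G2/G3 P8 similar
  R2 @ bar2.0: C4/A3 m3 -> G3/G3 P1 similar
  R1 @ bar3.0: G2/G3 P8 -> F2/F3 P8 similar
  R2 @ bar3.0: G2/G3 P8 -> F2/C3 P5 similar
  R3 @ bar3.0: B3 above F3
  R3 @ bar3.0: F3 above C3
  R4 @ bar3.0: F2/B3 TT untreated
  R3 @ bar3.1: B3 above F3
  R3 @ bar3.1: F3 above C3
  R3 @ bar3.2: B3 above F3
  R3 @ bar3.2: F3 above C3
  R3 @ bar3.3: B3 above F3
  R3 @ bar3.3: F3 above C3
  R1 @ bar4.0: F2/F3 P8 -> D3/D4 P8 similar
  R2 @ bar4.0: F2/C3 P5 -> D3/D4 P8 similar
  R2 @ bar4.0: F3/C3 P4 -> D4/D4 P1 similar
  R7 @ bar4.0: C3->D4 leap 14st
  R8 @ bar4.0: penult P8 not 3rd/6th
  R8 @ bar4.0: penult P8 not 3rd/6th
  R1 @ bar5.0: D4/D4 P1 -> E4/E4 P1 similar
  R6 @ bar5.3: closes on M3
  R6 @ bar5.3: closes on M3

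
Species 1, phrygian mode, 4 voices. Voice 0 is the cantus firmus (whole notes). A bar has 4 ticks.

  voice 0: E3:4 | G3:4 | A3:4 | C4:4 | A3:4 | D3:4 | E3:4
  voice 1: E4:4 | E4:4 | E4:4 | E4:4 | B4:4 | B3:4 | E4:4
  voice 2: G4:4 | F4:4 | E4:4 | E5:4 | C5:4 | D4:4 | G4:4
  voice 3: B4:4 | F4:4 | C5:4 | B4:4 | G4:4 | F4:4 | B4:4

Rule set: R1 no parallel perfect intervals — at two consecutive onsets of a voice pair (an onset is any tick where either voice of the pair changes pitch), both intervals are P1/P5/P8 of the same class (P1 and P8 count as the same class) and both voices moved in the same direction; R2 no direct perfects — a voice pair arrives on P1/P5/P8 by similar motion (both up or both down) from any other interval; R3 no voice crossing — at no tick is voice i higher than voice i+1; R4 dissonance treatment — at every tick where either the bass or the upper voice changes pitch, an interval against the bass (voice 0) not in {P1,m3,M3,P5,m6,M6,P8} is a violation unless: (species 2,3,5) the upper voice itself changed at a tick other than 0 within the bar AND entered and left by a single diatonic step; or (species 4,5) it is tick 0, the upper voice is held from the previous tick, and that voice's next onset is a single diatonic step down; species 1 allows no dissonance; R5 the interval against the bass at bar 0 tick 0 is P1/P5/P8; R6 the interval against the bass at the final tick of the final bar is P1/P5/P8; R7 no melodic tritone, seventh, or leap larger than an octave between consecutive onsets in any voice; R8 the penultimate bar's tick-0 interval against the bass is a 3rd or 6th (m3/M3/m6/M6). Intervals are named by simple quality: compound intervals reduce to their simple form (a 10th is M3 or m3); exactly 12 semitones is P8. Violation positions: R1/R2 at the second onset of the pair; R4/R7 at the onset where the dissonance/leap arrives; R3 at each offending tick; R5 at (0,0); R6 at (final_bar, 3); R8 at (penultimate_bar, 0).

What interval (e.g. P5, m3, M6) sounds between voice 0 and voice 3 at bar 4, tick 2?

m7

voice 0=A3 voice 3=G4 -> m7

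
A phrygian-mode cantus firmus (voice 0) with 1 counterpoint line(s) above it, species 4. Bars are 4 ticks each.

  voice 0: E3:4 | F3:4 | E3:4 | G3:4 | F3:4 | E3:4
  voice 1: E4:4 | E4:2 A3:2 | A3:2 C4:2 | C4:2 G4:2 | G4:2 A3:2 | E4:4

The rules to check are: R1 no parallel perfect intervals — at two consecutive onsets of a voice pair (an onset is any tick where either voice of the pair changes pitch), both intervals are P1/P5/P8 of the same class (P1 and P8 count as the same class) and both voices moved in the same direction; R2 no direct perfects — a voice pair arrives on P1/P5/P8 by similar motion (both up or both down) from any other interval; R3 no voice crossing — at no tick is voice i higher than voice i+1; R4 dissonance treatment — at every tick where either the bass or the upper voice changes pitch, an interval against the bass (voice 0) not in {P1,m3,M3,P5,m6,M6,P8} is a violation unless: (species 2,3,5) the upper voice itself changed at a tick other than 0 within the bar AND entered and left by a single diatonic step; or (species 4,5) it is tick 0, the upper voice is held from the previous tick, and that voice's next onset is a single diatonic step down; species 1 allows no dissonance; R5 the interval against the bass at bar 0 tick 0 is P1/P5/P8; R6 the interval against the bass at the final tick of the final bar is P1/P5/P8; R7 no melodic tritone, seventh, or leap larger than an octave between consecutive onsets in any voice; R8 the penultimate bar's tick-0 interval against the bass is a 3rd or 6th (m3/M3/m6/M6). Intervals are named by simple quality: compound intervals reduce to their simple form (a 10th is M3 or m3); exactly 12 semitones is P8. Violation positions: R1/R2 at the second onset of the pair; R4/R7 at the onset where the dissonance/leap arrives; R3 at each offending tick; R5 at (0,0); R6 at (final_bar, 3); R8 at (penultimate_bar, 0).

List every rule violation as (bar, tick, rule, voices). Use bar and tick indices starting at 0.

bar 0: v0=E3 v1=E4 downbeat P8
bar 1: v0=F3 v1=E4 downbeat M7
bar 2: v0=E3 v1=A3 downbeat P4
bar 3: v0=G3 v1=C4 downbeat P4
bar 4: v0=F3 v1=G4 downbeat M2
bar 5: v0=E3 v1=E4 downbeat P8
  -> R4 @ bar 1 tick 0 v(0, 1): F3/E4 M7 untreated
  -> R4 @ bar 2 tick 0 v(0, 1): E3/A3 P4 untreated
  -> R4 @ bar 3 tick 0 v(0, 1): G3/C4 P4 untreated
  -> R4 @ bar 4 tick 0 v(0, 1): F3/G4 M2 untreated
  -> R8 @ bar 4 tick 0 v(0, 1): penult M2 not 3rd/6th
  -> R7 @ bar 4 tick 2 v(1,): G4->A3 leap 10st

(1, 0, R4, (0, 1))
(2, 0, R4, (0, 1))
(3, 0, R4, (0, 1))
(4, 0, R4, (0, 1))
(4, 0, R8, (0, 1))
(4, 2, R7, (1,))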